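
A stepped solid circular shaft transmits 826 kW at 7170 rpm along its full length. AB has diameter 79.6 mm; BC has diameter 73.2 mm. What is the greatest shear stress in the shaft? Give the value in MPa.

14.3 MPa

ω = 2π·7170/60 = 750.8 rad/s, so T = P/ω = 826×10³ / 750.8 = 1100 N·m.
Under the same torque, τ_max = 16T/(πd³) is largest where d is smallest — segment BC (d = 73.2 mm).
τ_max = 16·1100/(π·(0.0732)³) = 1.428×10^7 Pa.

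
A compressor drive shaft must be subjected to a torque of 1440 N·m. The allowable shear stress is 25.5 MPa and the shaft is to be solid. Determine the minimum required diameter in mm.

For a solid shaft τ_max = 16T/(πd³), so d = (16T/(π τ_allow))^(1/3) = (16·1440/(π·2.55×10^7))^(1/3) = 0.06601 m.

66.0 mm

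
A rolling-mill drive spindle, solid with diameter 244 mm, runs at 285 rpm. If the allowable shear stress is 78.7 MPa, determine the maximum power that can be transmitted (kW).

J = πd⁴/32 = π(0.244)⁴/32 = 3.480×10^-4 m⁴.
T_max = τ_allow·J/r = 7.87×10^7 × 3.480×10^-4 / 0.122 = 224500 N·m.
ω = 2π·285/60 = 29.85 rad/s, so P_max = T_max·ω = 6.700×10^6 W.

6700 kW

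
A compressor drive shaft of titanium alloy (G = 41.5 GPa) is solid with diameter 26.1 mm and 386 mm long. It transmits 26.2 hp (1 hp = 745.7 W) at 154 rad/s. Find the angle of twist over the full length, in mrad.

ω = 154 rad/s, so T = P/ω = 26.2×745.7 / 154.0 = 126.9 N·m.
J = πd⁴/32 = π(0.0261)⁴/32 = 4.556×10^-8 m⁴.
θ = T·L/(G·J) = 126.9 × 0.386 / (41.5×10⁹ × 4.556×10^-8) = 0.02590 rad.

25.9 mrad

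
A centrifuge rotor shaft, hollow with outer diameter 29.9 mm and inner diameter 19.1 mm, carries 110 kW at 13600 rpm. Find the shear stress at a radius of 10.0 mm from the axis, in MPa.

ω = 2π·13600/60 = 1424 rad/s, so T = P/ω = 110×10³ / 1424 = 77.24 N·m.
J = π(d_o⁴ − d_i⁴)/32 = π(0.0299⁴ − 0.0191⁴)/32 = 6.540×10^-8 m⁴.
Shear stress varies linearly with radius: τ = T·r/J = 77.24 × 0.0100 / 6.540×10^-8 = 1.181×10^7 Pa.

11.8 MPa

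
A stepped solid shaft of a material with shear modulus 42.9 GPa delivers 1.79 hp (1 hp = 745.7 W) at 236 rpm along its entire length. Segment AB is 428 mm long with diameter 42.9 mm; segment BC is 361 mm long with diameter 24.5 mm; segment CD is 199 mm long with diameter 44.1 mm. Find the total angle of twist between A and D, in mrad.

15.1 mrad

ω = 2π·236/60 = 24.71 rad/s, so T = P/ω = 1.79×745.7 / 24.71 = 54.01 N·m.
J_AB = π(0.0429)⁴/32 = 3.33×10^-7 m⁴; J_BC = π(0.0245)⁴/32 = 3.54×10^-8 m⁴; J_CD = π(0.0441)⁴/32 = 3.71×10^-7 m⁴.
θ = (T/G)·Σ L_i/J_i = (54.01/42.9×10⁹)·(0.428/3.33×10^-7 + 0.361/3.54×10^-8 + 0.199/3.71×10^-7) = 0.01514 rad.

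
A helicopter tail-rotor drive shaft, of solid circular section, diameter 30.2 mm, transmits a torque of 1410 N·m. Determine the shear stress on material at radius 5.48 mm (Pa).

J = πd⁴/32 = π(0.0302)⁴/32 = 8.166×10^-8 m⁴.
Shear stress varies linearly with radius: τ = T·r/J = 1410 × 0.00548 / 8.166×10^-8 = 9.462×10^7 Pa.

9.46e7 Pa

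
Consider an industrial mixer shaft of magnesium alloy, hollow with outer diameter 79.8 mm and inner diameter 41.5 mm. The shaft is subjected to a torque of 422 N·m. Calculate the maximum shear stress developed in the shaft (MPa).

4.56 MPa

J = π(d_o⁴ − d_i⁴)/32 = π(0.0798⁴ − 0.0415⁴)/32 = 3.690×10^-6 m⁴.
τ_max = T·r/J = 422.0 × 0.0399 / 3.690×10^-6 = 4.563×10^6 Pa.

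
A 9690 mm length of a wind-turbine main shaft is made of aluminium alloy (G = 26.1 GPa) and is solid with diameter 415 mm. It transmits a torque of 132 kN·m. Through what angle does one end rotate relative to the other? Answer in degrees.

0.964°

J = πd⁴/32 = π(0.415)⁴/32 = 2.912×10^-3 m⁴.
θ = T·L/(G·J) = 132000 × 9.69 / (26.1×10⁹ × 2.912×10^-3) = 0.01683 rad.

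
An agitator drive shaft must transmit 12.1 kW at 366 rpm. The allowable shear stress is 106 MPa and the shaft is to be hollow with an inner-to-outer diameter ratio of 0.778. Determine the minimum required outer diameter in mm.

28.8 mm

ω = 2π·366/60 = 38.33 rad/s, so T = P/ω = 12.1×10³ / 38.33 = 315.7 N·m.
For a hollow shaft with d_i/d_o = 0.778: τ_max = 16T/(π d_o³ (1−k⁴)), so d_o = [16T/(π τ_allow (1−k⁴))]^(1/3) = [16·315.7/(π·1.06×10^8·0.6336)]^(1/3) = 0.02882 m.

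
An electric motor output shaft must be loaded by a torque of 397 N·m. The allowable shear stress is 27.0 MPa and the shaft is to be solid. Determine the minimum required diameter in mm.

42.2 mm

For a solid shaft τ_max = 16T/(πd³), so d = (16T/(π τ_allow))^(1/3) = (16·397.0/(π·2.70×10^7))^(1/3) = 0.04215 m.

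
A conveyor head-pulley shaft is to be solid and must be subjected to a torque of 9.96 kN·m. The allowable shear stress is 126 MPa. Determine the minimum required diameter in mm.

For a solid shaft τ_max = 16T/(πd³), so d = (16T/(π τ_allow))^(1/3) = (16·9960/(π·1.26×10^8))^(1/3) = 0.07384 m.

73.8 mm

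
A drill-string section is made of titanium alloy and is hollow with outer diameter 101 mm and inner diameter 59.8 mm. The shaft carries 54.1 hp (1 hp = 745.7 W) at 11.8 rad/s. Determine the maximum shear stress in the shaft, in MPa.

19.3 MPa

ω = 11.8 rad/s, so T = P/ω = 54.1×745.7 / 11.80 = 3419 N·m.
J = π(d_o⁴ − d_i⁴)/32 = π(0.101⁴ − 0.0598⁴)/32 = 8.961×10^-6 m⁴.
τ_max = T·r/J = 3419 × 0.0505 / 8.961×10^-6 = 1.927×10^7 Pa.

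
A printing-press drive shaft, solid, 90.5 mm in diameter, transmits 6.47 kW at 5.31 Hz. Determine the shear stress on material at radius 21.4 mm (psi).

ω = 2π·5.31 = 33.36 rad/s, so T = P/ω = 6.47×10³ / 33.36 = 193.9 N·m.
J = πd⁴/32 = π(0.0905)⁴/32 = 6.586×10^-6 m⁴.
Shear stress varies linearly with radius: τ = T·r/J = 193.9 × 0.0214 / 6.586×10^-6 = 6.302×10^5 Pa.

91.4 psi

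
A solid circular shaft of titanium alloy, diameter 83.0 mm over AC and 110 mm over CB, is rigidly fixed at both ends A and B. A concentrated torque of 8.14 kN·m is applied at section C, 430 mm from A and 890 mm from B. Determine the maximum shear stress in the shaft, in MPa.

Compatibility: T_A·a/J_AC = T_B·b/J_CB with T_A + T_B = T₀.
J_AC = 4.66×10^-6 m⁴, J_CB = 1.44×10^-5 m⁴, so T_A = T₀·(J_AC/a)/((J_AC/a)+(J_CB/b)) = 3268 N·m, T_B = 4872 N·m.
τ in each portion: τ_AC = 2.91×10^7 Pa, τ_CB = 1.86×10^7 Pa; maximum is in AC.
τ_max = T_AC·r/J = 3268·0.0415/4.66×10^-6 = 2.911×10^7 Pa.

29.1 MPa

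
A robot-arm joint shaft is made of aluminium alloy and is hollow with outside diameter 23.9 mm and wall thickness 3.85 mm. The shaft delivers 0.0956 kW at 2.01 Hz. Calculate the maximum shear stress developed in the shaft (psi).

519 psi

ω = 2π·2.01 = 12.63 rad/s, so T = P/ω = 0.0956×10³ / 12.63 = 7.570 N·m.
J = π(d_o⁴ − d_i⁴)/32 = π(0.0239⁴ − 0.0162⁴)/32 = 2.527×10^-8 m⁴.
τ_max = T·r/J = 7.570 × 0.0119 / 2.527×10^-8 = 3.580×10^6 Pa.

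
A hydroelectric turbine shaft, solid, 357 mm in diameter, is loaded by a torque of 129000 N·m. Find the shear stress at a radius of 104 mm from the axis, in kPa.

8410 kPa

J = πd⁴/32 = π(0.357)⁴/32 = 1.595×10^-3 m⁴.
Shear stress varies linearly with radius: τ = T·r/J = 129000 × 0.104 / 1.595×10^-3 = 8.413×10^6 Pa.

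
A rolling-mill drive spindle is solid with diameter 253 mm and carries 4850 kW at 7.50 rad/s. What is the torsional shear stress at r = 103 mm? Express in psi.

ω = 7.50 rad/s, so T = P/ω = 4850×10³ / 7.500 = 646700 N·m.
J = πd⁴/32 = π(0.253)⁴/32 = 4.022×10^-4 m⁴.
Shear stress varies linearly with radius: τ = T·r/J = 646700 × 0.103 / 4.022×10^-4 = 1.656×10^8 Pa.

24000 psi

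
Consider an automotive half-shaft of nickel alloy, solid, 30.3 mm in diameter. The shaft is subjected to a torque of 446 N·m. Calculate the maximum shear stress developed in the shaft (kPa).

81700 kPa

J = πd⁴/32 = π(0.0303)⁴/32 = 8.275×10^-8 m⁴.
τ_max = T·r/J = 446.0 × 0.0152 / 8.275×10^-8 = 8.165×10^7 Pa.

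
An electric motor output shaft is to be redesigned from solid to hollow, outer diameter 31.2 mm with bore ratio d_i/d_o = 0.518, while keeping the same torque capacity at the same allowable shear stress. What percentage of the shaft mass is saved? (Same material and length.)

23.1 %

Equal τ_max and T ⇒ the solid shaft needs d_s³ = d_o³(1−k⁴), so d_s = 31.2·(1−0.518⁴)^(1/3) = 30.43 mm.
Area ratio A_h/A_s = d_o²(1−k²)/d_s² = (1−k²)/(1−k⁴)^(2/3) = 0.7690.
Mass saving = 1 − 0.7690 = 23.1 %.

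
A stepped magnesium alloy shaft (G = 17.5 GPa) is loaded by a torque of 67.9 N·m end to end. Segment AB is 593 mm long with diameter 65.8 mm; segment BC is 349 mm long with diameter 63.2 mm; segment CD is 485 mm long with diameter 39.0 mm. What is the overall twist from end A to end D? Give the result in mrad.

J_AB = π(0.0658)⁴/32 = 1.84×10^-6 m⁴; J_BC = π(0.0632)⁴/32 = 1.57×10^-6 m⁴; J_CD = π(0.0390)⁴/32 = 2.27×10^-7 m⁴.
θ = (T/G)·Σ L_i/J_i = (67.90/17.5×10⁹)·(0.593/1.84×10^-6 + 0.349/1.57×10^-6 + 0.485/2.27×10^-7) = 0.01040 rad.

10.4 mrad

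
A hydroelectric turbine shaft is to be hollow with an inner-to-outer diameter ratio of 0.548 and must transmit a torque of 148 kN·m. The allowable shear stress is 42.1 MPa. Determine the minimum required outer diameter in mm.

270 mm

For a hollow shaft with d_i/d_o = 0.548: τ_max = 16T/(π d_o³ (1−k⁴)), so d_o = [16T/(π τ_allow (1−k⁴))]^(1/3) = [16·148000/(π·4.21×10^7·0.9098)]^(1/3) = 0.2700 m.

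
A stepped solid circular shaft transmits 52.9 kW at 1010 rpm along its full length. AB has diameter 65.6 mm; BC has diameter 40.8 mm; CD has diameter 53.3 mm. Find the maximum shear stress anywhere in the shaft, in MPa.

ω = 2π·1010/60 = 105.8 rad/s, so T = P/ω = 52.9×10³ / 105.8 = 500.2 N·m.
Under the same torque, τ_max = 16T/(πd³) is largest where d is smallest — segment BC (d = 40.8 mm).
τ_max = 16·500.2/(π·(0.0408)³) = 3.751×10^7 Pa.

37.5 MPa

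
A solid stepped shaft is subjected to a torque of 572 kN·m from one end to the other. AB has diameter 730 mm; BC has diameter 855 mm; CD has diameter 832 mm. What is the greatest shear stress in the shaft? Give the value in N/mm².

7.49 N/mm²

Under the same torque, τ_max = 16T/(πd³) is largest where d is smallest — segment AB (d = 730 mm).
τ_max = 16·572000/(π·(0.730)³) = 7.489×10^6 Pa.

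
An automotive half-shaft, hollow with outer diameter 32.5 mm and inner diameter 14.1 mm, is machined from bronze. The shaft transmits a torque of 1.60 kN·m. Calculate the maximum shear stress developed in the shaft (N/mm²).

246 N/mm²

J = π(d_o⁴ − d_i⁴)/32 = π(0.0325⁴ − 0.0141⁴)/32 = 1.056×10^-7 m⁴.
τ_max = T·r/J = 1600 × 0.0163 / 1.056×10^-7 = 2.461×10^8 Pa.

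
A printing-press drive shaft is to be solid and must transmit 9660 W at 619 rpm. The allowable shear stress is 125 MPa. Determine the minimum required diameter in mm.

18.2 mm

ω = 2π·619/60 = 64.82 rad/s, so T = P/ω = 9660 / 64.82 = 149.0 N·m.
For a solid shaft τ_max = 16T/(πd³), so d = (16T/(π τ_allow))^(1/3) = (16·149.0/(π·1.25×10^8))^(1/3) = 0.01824 m.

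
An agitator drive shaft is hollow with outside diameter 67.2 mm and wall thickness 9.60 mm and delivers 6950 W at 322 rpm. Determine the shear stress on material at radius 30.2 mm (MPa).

ω = 2π·322/60 = 33.72 rad/s, so T = P/ω = 6950 / 33.72 = 206.1 N·m.
J = π(d_o⁴ − d_i⁴)/32 = π(0.0672⁴ − 0.0480⁴)/32 = 1.481×10^-6 m⁴.
Shear stress varies linearly with radius: τ = T·r/J = 206.1 × 0.0302 / 1.481×10^-6 = 4.203×10^6 Pa.

4.20 MPa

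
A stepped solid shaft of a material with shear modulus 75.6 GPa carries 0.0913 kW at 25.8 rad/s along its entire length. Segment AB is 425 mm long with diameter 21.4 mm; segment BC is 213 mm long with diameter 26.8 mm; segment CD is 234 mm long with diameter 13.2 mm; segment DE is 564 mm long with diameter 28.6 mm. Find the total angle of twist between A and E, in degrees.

0.300°

ω = 25.8 rad/s, so T = P/ω = 0.0913×10³ / 25.80 = 3.539 N·m.
J_AB = π(0.0214)⁴/32 = 2.06×10^-8 m⁴; J_BC = π(0.0268)⁴/32 = 5.06×10^-8 m⁴; J_CD = π(0.0132)⁴/32 = 2.98×10^-9 m⁴; J_DE = π(0.0286)⁴/32 = 6.57×10^-8 m⁴.
θ = (T/G)·Σ L_i/J_i = (3.539/75.6×10⁹)·(0.425/2.06×10^-8 + 0.213/5.06×10^-8 + 0.234/2.98×10^-9 + 0.564/6.57×10^-8) = 5.240×10^-3 rad.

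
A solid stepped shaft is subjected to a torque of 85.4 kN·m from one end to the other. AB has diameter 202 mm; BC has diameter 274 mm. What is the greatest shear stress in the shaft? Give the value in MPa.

52.8 MPa

Under the same torque, τ_max = 16T/(πd³) is largest where d is smallest — segment AB (d = 202 mm).
τ_max = 16·85400/(π·(0.202)³) = 5.277×10^7 Pa.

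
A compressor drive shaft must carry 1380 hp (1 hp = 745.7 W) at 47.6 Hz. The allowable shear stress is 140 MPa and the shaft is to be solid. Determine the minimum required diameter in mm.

50.0 mm

ω = 2π·47.6 = 299.1 rad/s, so T = P/ω = 1380×745.7 / 299.1 = 3441 N·m.
For a solid shaft τ_max = 16T/(πd³), so d = (16T/(π τ_allow))^(1/3) = (16·3441/(π·1.40×10^8))^(1/3) = 0.05002 m.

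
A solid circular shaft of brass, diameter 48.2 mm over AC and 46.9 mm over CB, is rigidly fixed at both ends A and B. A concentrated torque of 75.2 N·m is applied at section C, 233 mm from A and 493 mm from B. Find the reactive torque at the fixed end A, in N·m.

Compatibility: T_A·a/J_AC = T_B·b/J_CB with T_A + T_B = T₀.
J_AC = 5.30×10^-7 m⁴, J_CB = 4.75×10^-7 m⁴, so T_A = T₀·(J_AC/a)/((J_AC/a)+(J_CB/b)) = 52.82 N·m, T_B = 22.38 N·m.

52.8 N·m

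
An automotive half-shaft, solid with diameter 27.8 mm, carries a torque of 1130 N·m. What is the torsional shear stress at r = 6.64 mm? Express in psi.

18600 psi

J = πd⁴/32 = π(0.0278)⁴/32 = 5.864×10^-8 m⁴.
Shear stress varies linearly with radius: τ = T·r/J = 1130 × 0.00664 / 5.864×10^-8 = 1.280×10^8 Pa.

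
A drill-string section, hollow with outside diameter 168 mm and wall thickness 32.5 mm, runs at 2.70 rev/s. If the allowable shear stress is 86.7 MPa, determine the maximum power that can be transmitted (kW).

1180 kW

J = π(d_o⁴ − d_i⁴)/32 = π(0.168⁴ − 0.103⁴)/32 = 6.716×10^-5 m⁴.
T_max = τ_allow·J/r = 8.67×10^7 × 6.716×10^-5 / 0.0840 = 69310 N·m.
ω = 2π·2.70 = 16.96 rad/s, so P_max = T_max·ω = 1.176×10^6 W.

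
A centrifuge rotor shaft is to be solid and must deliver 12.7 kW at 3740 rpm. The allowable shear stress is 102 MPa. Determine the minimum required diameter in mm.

11.7 mm

ω = 2π·3740/60 = 391.7 rad/s, so T = P/ω = 12.7×10³ / 391.7 = 32.43 N·m.
For a solid shaft τ_max = 16T/(πd³), so d = (16T/(π τ_allow))^(1/3) = (16·32.43/(π·1.02×10^8))^(1/3) = 0.01174 m.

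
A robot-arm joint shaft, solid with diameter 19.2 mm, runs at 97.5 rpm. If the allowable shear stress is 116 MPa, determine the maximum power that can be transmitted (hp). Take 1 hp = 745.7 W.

J = πd⁴/32 = π(0.0192)⁴/32 = 1.334×10^-8 m⁴.
T_max = τ_allow·J/r = 1.16×10^8 × 1.334×10^-8 / 0.00960 = 161.2 N·m.
ω = 2π·97.5/60 = 10.21 rad/s, so P_max = T_max·ω = 1646 W.

2.21 hp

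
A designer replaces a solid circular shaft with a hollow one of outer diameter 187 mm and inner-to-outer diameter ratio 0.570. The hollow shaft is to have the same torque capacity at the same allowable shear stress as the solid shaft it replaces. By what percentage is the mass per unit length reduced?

27.3 %

Equal τ_max and T ⇒ the solid shaft needs d_s³ = d_o³(1−k⁴), so d_s = 187·(1−0.570⁴)^(1/3) = 180.2 mm.
Area ratio A_h/A_s = d_o²(1−k²)/d_s² = (1−k²)/(1−k⁴)^(2/3) = 0.7272.
Mass saving = 1 − 0.7272 = 27.3 %.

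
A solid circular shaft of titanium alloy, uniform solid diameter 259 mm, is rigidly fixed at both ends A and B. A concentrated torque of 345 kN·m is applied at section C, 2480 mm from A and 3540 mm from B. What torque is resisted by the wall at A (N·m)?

203000 N·m

With uniform GJ and both ends fixed, compatibility θ_AC = θ_CB gives T_A·a = T_B·b, together with T_A + T_B = T₀.
T_A = T₀·b/(a+b) = 345000·3540/6020 = 202900 N·m; T_B = 142100 N·m.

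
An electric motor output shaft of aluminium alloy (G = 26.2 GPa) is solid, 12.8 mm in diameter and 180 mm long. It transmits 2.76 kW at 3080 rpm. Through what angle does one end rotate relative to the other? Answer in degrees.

ω = 2π·3080/60 = 322.5 rad/s, so T = P/ω = 2.76×10³ / 322.5 = 8.557 N·m.
J = πd⁴/32 = π(0.0128)⁴/32 = 2.635×10^-9 m⁴.
θ = T·L/(G·J) = 8.557 × 0.180 / (26.2×10⁹ × 2.635×10^-9) = 0.02231 rad.

1.28°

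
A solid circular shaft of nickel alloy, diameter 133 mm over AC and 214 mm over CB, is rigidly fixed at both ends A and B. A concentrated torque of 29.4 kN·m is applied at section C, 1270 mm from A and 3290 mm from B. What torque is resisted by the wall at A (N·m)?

Compatibility: T_A·a/J_AC = T_B·b/J_CB with T_A + T_B = T₀.
J_AC = 3.07×10^-5 m⁴, J_CB = 2.06×10^-4 m⁴, so T_A = T₀·(J_AC/a)/((J_AC/a)+(J_CB/b)) = 8195 N·m, T_B = 21200 N·m.

8200 N·m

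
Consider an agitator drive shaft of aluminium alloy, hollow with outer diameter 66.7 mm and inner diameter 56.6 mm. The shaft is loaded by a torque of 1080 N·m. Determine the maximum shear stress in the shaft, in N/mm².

38.5 N/mm²

J = π(d_o⁴ − d_i⁴)/32 = π(0.0667⁴ − 0.0566⁴)/32 = 9.356×10^-7 m⁴.
τ_max = T·r/J = 1080 × 0.0334 / 9.356×10^-7 = 3.850×10^7 Pa.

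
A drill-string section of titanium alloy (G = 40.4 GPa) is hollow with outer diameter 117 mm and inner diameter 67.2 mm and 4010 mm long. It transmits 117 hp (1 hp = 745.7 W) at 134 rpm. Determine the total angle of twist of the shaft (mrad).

37.6 mrad

ω = 2π·134/60 = 14.03 rad/s, so T = P/ω = 117×745.7 / 14.03 = 6218 N·m.
J = π(d_o⁴ − d_i⁴)/32 = π(0.117⁴ − 0.0672⁴)/32 = 1.639×10^-5 m⁴.
θ = T·L/(G·J) = 6218 × 4.01 / (40.4×10⁹ × 1.639×10^-5) = 0.03764 rad.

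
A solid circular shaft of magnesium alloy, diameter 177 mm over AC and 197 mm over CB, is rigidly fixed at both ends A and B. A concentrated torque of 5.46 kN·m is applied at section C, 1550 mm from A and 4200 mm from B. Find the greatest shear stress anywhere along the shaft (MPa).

Compatibility: T_A·a/J_AC = T_B·b/J_CB with T_A + T_B = T₀.
J_AC = 9.64×10^-5 m⁴, J_CB = 1.48×10^-4 m⁴, so T_A = T₀·(J_AC/a)/((J_AC/a)+(J_CB/b)) = 3486 N·m, T_B = 1974 N·m.
τ in each portion: τ_AC = 3.20×10^6 Pa, τ_CB = 1.32×10^6 Pa; maximum is in AC.
τ_max = T_AC·r/J = 3486·0.0885/9.64×10^-5 = 3.202×10^6 Pa.

3.20 MPa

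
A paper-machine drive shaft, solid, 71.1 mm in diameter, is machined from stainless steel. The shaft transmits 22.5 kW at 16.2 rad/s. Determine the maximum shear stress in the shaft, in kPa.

19700 kPa

ω = 16.2 rad/s, so T = P/ω = 22.5×10³ / 16.20 = 1389 N·m.
J = πd⁴/32 = π(0.0711)⁴/32 = 2.509×10^-6 m⁴.
τ_max = T·r/J = 1389 × 0.0355 / 2.509×10^-6 = 1.968×10^7 Pa.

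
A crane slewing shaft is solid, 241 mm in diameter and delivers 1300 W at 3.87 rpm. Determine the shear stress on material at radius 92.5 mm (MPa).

ω = 2π·3.87/60 = 0.4053 rad/s, so T = P/ω = 1300 / 0.4053 = 3208 N·m.
J = πd⁴/32 = π(0.241)⁴/32 = 3.312×10^-4 m⁴.
Shear stress varies linearly with radius: τ = T·r/J = 3208 × 0.0925 / 3.312×10^-4 = 8.959×10^5 Pa.

0.896 MPa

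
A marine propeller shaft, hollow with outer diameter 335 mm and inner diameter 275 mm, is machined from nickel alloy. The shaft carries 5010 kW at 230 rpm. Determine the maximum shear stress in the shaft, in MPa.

ω = 2π·230/60 = 24.09 rad/s, so T = P/ω = 5010×10³ / 24.09 = 208000 N·m.
J = π(d_o⁴ − d_i⁴)/32 = π(0.335⁴ − 0.275⁴)/32 = 6.750×10^-4 m⁴.
τ_max = T·r/J = 208000 × 0.168 / 6.750×10^-4 = 5.162×10^7 Pa.

51.6 MPa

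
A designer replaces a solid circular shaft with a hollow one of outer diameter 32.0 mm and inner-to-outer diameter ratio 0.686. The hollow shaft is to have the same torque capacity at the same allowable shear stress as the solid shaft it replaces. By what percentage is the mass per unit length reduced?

Equal τ_max and T ⇒ the solid shaft needs d_s³ = d_o³(1−k⁴), so d_s = 32.0·(1−0.686⁴)^(1/3) = 29.44 mm.
Area ratio A_h/A_s = d_o²(1−k²)/d_s² = (1−k²)/(1−k⁴)^(2/3) = 0.6256.
Mass saving = 1 − 0.6256 = 37.4 %.

37.4 %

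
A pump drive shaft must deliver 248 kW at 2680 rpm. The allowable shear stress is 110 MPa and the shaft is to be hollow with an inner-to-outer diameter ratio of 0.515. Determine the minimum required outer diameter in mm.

35.3 mm

ω = 2π·2680/60 = 280.6 rad/s, so T = P/ω = 248×10³ / 280.6 = 883.7 N·m.
For a hollow shaft with d_i/d_o = 0.515: τ_max = 16T/(π d_o³ (1−k⁴)), so d_o = [16T/(π τ_allow (1−k⁴))]^(1/3) = [16·883.7/(π·1.10×10^8·0.9297)]^(1/3) = 0.03531 m.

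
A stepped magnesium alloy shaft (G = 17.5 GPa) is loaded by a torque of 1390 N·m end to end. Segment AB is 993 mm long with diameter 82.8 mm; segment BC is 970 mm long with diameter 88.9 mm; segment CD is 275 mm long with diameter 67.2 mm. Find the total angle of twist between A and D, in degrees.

2.32°

J_AB = π(0.0828)⁴/32 = 4.61×10^-6 m⁴; J_BC = π(0.0889)⁴/32 = 6.13×10^-6 m⁴; J_CD = π(0.0672)⁴/32 = 2.00×10^-6 m⁴.
θ = (T/G)·Σ L_i/J_i = (1390/17.5×10⁹)·(0.993/4.61×10^-6 + 0.970/6.13×10^-6 + 0.275/2.00×10^-6) = 0.04057 rad.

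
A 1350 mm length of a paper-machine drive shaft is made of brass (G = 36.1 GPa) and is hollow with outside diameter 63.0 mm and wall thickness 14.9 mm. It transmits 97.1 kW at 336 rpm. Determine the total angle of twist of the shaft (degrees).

4.14°

ω = 2π·336/60 = 35.19 rad/s, so T = P/ω = 97.1×10³ / 35.19 = 2760 N·m.
J = π(d_o⁴ − d_i⁴)/32 = π(0.0630⁴ − 0.0332⁴)/32 = 1.427×10^-6 m⁴.
θ = T·L/(G·J) = 2760 × 1.35 / (36.1×10⁹ × 1.427×10^-6) = 0.07231 rad.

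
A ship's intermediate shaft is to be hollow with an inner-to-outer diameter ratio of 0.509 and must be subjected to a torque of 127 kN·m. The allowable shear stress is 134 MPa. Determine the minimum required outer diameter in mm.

For a hollow shaft with d_i/d_o = 0.509: τ_max = 16T/(π d_o³ (1−k⁴)), so d_o = [16T/(π τ_allow (1−k⁴))]^(1/3) = [16·127000/(π·1.34×10^8·0.9329)]^(1/3) = 0.1730 m.

173 mm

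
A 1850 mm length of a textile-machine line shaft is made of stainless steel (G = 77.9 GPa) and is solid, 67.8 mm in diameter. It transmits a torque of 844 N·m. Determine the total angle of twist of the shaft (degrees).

J = πd⁴/32 = π(0.0678)⁴/32 = 2.075×10^-6 m⁴.
θ = T·L/(G·J) = 844.0 × 1.85 / (77.9×10⁹ × 2.075×10^-6) = 9.662×10^-3 rad.

0.554°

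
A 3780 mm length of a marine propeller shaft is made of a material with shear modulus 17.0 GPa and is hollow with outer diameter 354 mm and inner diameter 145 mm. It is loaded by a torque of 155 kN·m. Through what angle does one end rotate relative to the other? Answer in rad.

0.0230 rad

J = π(d_o⁴ − d_i⁴)/32 = π(0.354⁴ − 0.145⁴)/32 = 1.498×10^-3 m⁴.
θ = T·L/(G·J) = 155000 × 3.78 / (17.0×10⁹ × 1.498×10^-3) = 0.02300 rad.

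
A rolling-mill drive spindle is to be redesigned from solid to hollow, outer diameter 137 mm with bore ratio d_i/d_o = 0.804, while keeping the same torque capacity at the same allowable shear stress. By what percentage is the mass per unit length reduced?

49.3 %

Equal τ_max and T ⇒ the solid shaft needs d_s³ = d_o³(1−k⁴), so d_s = 137·(1−0.804⁴)^(1/3) = 114.4 mm.
Area ratio A_h/A_s = d_o²(1−k²)/d_s² = (1−k²)/(1−k⁴)^(2/3) = 0.5072.
Mass saving = 1 − 0.5072 = 49.3 %.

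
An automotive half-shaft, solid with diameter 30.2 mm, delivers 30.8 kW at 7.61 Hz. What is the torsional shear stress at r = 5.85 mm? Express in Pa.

4.61e7 Pa

ω = 2π·7.61 = 47.82 rad/s, so T = P/ω = 30.8×10³ / 47.82 = 644.1 N·m.
J = πd⁴/32 = π(0.0302)⁴/32 = 8.166×10^-8 m⁴.
Shear stress varies linearly with radius: τ = T·r/J = 644.1 × 0.00585 / 8.166×10^-8 = 4.614×10^7 Pa.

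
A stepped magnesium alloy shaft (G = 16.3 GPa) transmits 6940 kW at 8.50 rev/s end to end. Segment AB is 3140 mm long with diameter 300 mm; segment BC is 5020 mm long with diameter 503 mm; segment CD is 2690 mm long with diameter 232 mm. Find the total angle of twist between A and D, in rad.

0.113 rad

ω = 2π·8.50 = 53.41 rad/s, so T = P/ω = 6940×10³ / 53.41 = 129900 N·m.
J_AB = π(0.300)⁴/32 = 7.95×10^-4 m⁴; J_BC = π(0.503)⁴/32 = 6.28×10^-3 m⁴; J_CD = π(0.232)⁴/32 = 2.84×10^-4 m⁴.
θ = (T/G)·Σ L_i/J_i = (129900/16.3×10⁹)·(3.14/7.95×10^-4 + 5.02/6.28×10^-3 + 2.69/2.84×10^-4) = 0.1132 rad.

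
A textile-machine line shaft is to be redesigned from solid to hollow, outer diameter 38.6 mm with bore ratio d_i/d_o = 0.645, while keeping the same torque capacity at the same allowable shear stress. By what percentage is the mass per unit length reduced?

Equal τ_max and T ⇒ the solid shaft needs d_s³ = d_o³(1−k⁴), so d_s = 38.6·(1−0.645⁴)^(1/3) = 36.23 mm.
Area ratio A_h/A_s = d_o²(1−k²)/d_s² = (1−k²)/(1−k⁴)^(2/3) = 0.6629.
Mass saving = 1 − 0.6629 = 33.7 %.

33.7 %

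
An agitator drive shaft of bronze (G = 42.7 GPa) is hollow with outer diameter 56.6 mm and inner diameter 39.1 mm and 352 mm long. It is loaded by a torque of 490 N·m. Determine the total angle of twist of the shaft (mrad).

5.19 mrad

J = π(d_o⁴ − d_i⁴)/32 = π(0.0566⁴ − 0.0391⁴)/32 = 7.781×10^-7 m⁴.
θ = T·L/(G·J) = 490.0 × 0.352 / (42.7×10⁹ × 7.781×10^-7) = 5.191×10^-3 rad.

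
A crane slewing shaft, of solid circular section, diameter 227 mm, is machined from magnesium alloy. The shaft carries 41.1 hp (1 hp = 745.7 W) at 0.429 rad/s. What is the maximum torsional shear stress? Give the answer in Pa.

ω = 0.429 rad/s, so T = P/ω = 41.1×745.7 / 0.4290 = 71440 N·m.
J = πd⁴/32 = π(0.227)⁴/32 = 2.607×10^-4 m⁴.
τ_max = T·r/J = 71440 × 0.114 / 2.607×10^-4 = 3.111×10^7 Pa.

3.11e7 Pa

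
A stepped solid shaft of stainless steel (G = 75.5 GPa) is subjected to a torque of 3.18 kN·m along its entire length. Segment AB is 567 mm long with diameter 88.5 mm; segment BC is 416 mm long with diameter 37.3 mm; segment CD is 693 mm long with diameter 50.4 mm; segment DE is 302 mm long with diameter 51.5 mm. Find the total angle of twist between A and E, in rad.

J_AB = π(0.0885)⁴/32 = 6.02×10^-6 m⁴; J_BC = π(0.0373)⁴/32 = 1.90×10^-7 m⁴; J_CD = π(0.0504)⁴/32 = 6.33×10^-7 m⁴; J_DE = π(0.0515)⁴/32 = 6.91×10^-7 m⁴.
θ = (T/G)·Σ L_i/J_i = (3180/75.5×10⁹)·(0.567/6.02×10^-6 + 0.416/1.90×10^-7 + 0.693/6.33×10^-7 + 0.302/6.91×10^-7) = 0.1607 rad.

0.161 rad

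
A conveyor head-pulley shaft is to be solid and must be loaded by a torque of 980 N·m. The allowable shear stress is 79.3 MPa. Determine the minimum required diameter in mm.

For a solid shaft τ_max = 16T/(πd³), so d = (16T/(π τ_allow))^(1/3) = (16·980.0/(π·7.93×10^7))^(1/3) = 0.03978 m.

39.8 mm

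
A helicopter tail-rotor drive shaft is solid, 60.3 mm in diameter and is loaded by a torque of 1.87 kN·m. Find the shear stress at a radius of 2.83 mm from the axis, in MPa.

4.08 MPa

J = πd⁴/32 = π(0.0603)⁴/32 = 1.298×10^-6 m⁴.
Shear stress varies linearly with radius: τ = T·r/J = 1870 × 0.00283 / 1.298×10^-6 = 4.077×10^6 Pa.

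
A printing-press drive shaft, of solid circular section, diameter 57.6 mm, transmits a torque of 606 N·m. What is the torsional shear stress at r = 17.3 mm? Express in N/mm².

9.70 N/mm²

J = πd⁴/32 = π(0.0576)⁴/32 = 1.081×10^-6 m⁴.
Shear stress varies linearly with radius: τ = T·r/J = 606.0 × 0.0173 / 1.081×10^-6 = 9.701×10^6 Pa.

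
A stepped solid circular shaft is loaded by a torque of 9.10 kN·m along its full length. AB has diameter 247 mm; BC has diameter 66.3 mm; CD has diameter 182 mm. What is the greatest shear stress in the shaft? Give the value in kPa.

159000 kPa

Under the same torque, τ_max = 16T/(πd³) is largest where d is smallest — segment BC (d = 66.3 mm).
τ_max = 16·9100/(π·(0.0663)³) = 1.590×10^8 Pa.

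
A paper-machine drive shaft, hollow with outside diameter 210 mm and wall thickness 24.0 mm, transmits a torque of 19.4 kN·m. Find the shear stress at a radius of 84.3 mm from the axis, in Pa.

1.33e7 Pa

J = π(d_o⁴ − d_i⁴)/32 = π(0.210⁴ − 0.162⁴)/32 = 1.233×10^-4 m⁴.
Shear stress varies linearly with radius: τ = T·r/J = 19400 × 0.0843 / 1.233×10^-4 = 1.326×10^7 Pa.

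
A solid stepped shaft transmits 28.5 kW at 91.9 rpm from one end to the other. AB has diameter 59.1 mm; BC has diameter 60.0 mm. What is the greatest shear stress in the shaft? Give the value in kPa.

73100 kPa

ω = 2π·91.9/60 = 9.624 rad/s, so T = P/ω = 28.5×10³ / 9.624 = 2961 N·m.
Under the same torque, τ_max = 16T/(πd³) is largest where d is smallest — segment AB (d = 59.1 mm).
τ_max = 16·2961/(π·(0.0591)³) = 7.306×10^7 Pa.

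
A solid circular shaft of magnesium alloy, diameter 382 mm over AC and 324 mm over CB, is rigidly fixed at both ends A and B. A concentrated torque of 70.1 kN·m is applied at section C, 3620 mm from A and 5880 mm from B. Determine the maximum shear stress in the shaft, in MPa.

Compatibility: T_A·a/J_AC = T_B·b/J_CB with T_A + T_B = T₀.
J_AC = 2.09×10^-3 m⁴, J_CB = 1.08×10^-3 m⁴, so T_A = T₀·(J_AC/a)/((J_AC/a)+(J_CB/b)) = 53160 N·m, T_B = 16940 N·m.
τ in each portion: τ_AC = 4.86×10^6 Pa, τ_CB = 2.54×10^6 Pa; maximum is in AC.
τ_max = T_AC·r/J = 53160·0.191/2.09×10^-3 = 4.857×10^6 Pa.

4.86 MPa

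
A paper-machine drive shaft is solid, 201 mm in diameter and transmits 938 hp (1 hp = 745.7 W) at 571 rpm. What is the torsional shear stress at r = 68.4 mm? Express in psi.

724 psi

ω = 2π·571/60 = 59.79 rad/s, so T = P/ω = 938×745.7 / 59.79 = 11700 N·m.
J = πd⁴/32 = π(0.201)⁴/32 = 1.602×10^-4 m⁴.
Shear stress varies linearly with radius: τ = T·r/J = 11700 × 0.0684 / 1.602×10^-4 = 4.993×10^6 Pa.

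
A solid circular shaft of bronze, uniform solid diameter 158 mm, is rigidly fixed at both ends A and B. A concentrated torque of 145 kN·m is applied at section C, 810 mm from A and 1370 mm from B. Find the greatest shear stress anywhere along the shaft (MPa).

With uniform GJ and both ends fixed, compatibility θ_AC = θ_CB gives T_A·a = T_B·b, together with T_A + T_B = T₀.
T_A = T₀·b/(a+b) = 145000·1370/2180 = 91120 N·m; T_B = 53880 N·m.
τ in each portion: τ_AC = 1.18×10^8 Pa, τ_CB = 6.96×10^7 Pa; maximum is in AC.
τ_max = T_AC·r/J = 91120·0.0790/6.12×10^-5 = 1.177×10^8 Pa.

118 MPa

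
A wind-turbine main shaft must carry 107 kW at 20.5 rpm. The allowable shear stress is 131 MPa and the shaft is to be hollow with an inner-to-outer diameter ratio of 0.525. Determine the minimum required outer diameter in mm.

128 mm

ω = 2π·20.5/60 = 2.147 rad/s, so T = P/ω = 107×10³ / 2.147 = 49840 N·m.
For a hollow shaft with d_i/d_o = 0.525: τ_max = 16T/(π d_o³ (1−k⁴)), so d_o = [16T/(π τ_allow (1−k⁴))]^(1/3) = [16·49840/(π·1.31×10^8·0.9240)]^(1/3) = 0.1280 m.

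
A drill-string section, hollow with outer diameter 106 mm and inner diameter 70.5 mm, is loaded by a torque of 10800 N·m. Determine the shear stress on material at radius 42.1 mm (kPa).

J = π(d_o⁴ − d_i⁴)/32 = π(0.106⁴ − 0.0705⁴)/32 = 9.969×10^-6 m⁴.
Shear stress varies linearly with radius: τ = T·r/J = 10800 × 0.0421 / 9.969×10^-6 = 4.561×10^7 Pa.

45600 kPa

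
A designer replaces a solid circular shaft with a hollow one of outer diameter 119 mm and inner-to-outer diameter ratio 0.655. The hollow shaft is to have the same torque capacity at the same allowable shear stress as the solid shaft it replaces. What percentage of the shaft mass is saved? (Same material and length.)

Equal τ_max and T ⇒ the solid shaft needs d_s³ = d_o³(1−k⁴), so d_s = 119·(1−0.655⁴)^(1/3) = 111.2 mm.
Area ratio A_h/A_s = d_o²(1−k²)/d_s² = (1−k²)/(1−k⁴)^(2/3) = 0.6539.
Mass saving = 1 − 0.6539 = 34.6 %.

34.6 %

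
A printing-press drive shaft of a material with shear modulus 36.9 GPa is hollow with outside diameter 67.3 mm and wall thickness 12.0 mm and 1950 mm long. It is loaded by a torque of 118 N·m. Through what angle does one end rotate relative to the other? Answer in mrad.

J = π(d_o⁴ − d_i⁴)/32 = π(0.0673⁴ − 0.0433⁴)/32 = 1.669×10^-6 m⁴.
θ = T·L/(G·J) = 118.0 × 1.95 / (36.9×10⁹ × 1.669×10^-6) = 3.736×10^-3 rad.

3.74 mrad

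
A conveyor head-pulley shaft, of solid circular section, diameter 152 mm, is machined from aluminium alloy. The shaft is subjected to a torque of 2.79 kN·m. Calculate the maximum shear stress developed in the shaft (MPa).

J = πd⁴/32 = π(0.152)⁴/32 = 5.241×10^-5 m⁴.
τ_max = T·r/J = 2790 × 0.0760 / 5.241×10^-5 = 4.046×10^6 Pa.

4.05 MPa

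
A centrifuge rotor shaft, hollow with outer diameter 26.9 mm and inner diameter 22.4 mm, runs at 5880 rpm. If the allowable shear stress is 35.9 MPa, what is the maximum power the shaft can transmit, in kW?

J = π(d_o⁴ − d_i⁴)/32 = π(0.0269⁴ − 0.0224⁴)/32 = 2.669×10^-8 m⁴.
T_max = τ_allow·J/r = 3.59×10^7 × 2.669×10^-8 / 0.0135 = 71.24 N·m.
ω = 2π·5880/60 = 615.8 rad/s, so P_max = T_max·ω = 4.386×10^4 W.

43.9 kW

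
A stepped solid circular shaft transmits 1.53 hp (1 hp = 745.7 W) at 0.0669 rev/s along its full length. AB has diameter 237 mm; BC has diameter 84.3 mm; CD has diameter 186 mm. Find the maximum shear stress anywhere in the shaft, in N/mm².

23.1 N/mm²

ω = 2π·0.0669 = 0.4203 rad/s, so T = P/ω = 1.53×745.7 / 0.4203 = 2714 N·m.
Under the same torque, τ_max = 16T/(πd³) is largest where d is smallest — segment BC (d = 84.3 mm).
τ_max = 16·2714/(π·(0.0843)³) = 2.307×10^7 Pa.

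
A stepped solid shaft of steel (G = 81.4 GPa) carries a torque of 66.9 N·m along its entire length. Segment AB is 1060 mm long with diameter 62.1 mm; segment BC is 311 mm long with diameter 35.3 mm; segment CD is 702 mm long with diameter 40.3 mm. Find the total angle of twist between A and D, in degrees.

0.258°

J_AB = π(0.0621)⁴/32 = 1.46×10^-6 m⁴; J_BC = π(0.0353)⁴/32 = 1.52×10^-7 m⁴; J_CD = π(0.0403)⁴/32 = 2.59×10^-7 m⁴.
θ = (T/G)·Σ L_i/J_i = (66.90/81.4×10⁹)·(1.06/1.46×10^-6 + 0.311/1.52×10^-7 + 0.702/2.59×10^-7) = 4.501×10^-3 rad.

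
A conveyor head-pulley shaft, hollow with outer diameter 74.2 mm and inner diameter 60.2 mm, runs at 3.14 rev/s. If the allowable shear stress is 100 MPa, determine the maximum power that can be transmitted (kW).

J = π(d_o⁴ − d_i⁴)/32 = π(0.0742⁴ − 0.0602⁴)/32 = 1.686×10^-6 m⁴.
T_max = τ_allow·J/r = 1.00×10^8 × 1.686×10^-6 / 0.0371 = 4546 N·m.
ω = 2π·3.14 = 19.73 rad/s, so P_max = T_max·ω = 8.968×10^4 W.

89.7 kW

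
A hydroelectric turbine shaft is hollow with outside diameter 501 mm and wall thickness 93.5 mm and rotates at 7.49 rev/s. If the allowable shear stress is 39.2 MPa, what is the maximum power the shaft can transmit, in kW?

38500 kW

J = π(d_o⁴ − d_i⁴)/32 = π(0.501⁴ − 0.314⁴)/32 = 5.231×10^-3 m⁴.
T_max = τ_allow·J/r = 3.92×10^7 × 5.231×10^-3 / 0.251 = 818500 N·m.
ω = 2π·7.49 = 47.06 rad/s, so P_max = T_max·ω = 3.852×10^7 W.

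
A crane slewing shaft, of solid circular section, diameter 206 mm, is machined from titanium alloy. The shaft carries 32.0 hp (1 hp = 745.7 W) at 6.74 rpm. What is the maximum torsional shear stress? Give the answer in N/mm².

19.7 N/mm²

ω = 2π·6.74/60 = 0.7058 rad/s, so T = P/ω = 32.0×745.7 / 0.7058 = 33810 N·m.
J = πd⁴/32 = π(0.206)⁴/32 = 1.768×10^-4 m⁴.
τ_max = T·r/J = 33810 × 0.103 / 1.768×10^-4 = 1.970×10^7 Pa.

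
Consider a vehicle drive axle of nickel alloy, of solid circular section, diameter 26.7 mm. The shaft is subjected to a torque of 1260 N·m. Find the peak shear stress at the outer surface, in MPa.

337 MPa

J = πd⁴/32 = π(0.0267)⁴/32 = 4.989×10^-8 m⁴.
τ_max = T·r/J = 1260 × 0.0133 / 4.989×10^-8 = 3.371×10^8 Pa.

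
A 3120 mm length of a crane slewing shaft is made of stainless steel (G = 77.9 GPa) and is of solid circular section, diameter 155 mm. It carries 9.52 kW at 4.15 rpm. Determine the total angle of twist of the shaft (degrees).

0.887°

ω = 2π·4.15/60 = 0.4346 rad/s, so T = P/ω = 9.52×10³ / 0.4346 = 21910 N·m.
J = πd⁴/32 = π(0.155)⁴/32 = 5.667×10^-5 m⁴.
θ = T·L/(G·J) = 21910 × 3.12 / (77.9×10⁹ × 5.667×10^-5) = 0.01548 rad.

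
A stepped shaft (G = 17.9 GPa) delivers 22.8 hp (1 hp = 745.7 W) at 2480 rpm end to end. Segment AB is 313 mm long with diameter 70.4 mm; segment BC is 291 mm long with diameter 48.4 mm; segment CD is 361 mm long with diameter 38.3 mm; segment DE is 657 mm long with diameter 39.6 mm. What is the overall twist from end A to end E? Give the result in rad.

ω = 2π·2480/60 = 259.7 rad/s, so T = P/ω = 22.8×745.7 / 259.7 = 65.47 N·m.
J_AB = π(0.0704)⁴/32 = 2.41×10^-6 m⁴; J_BC = π(0.0484)⁴/32 = 5.39×10^-7 m⁴; J_CD = π(0.0383)⁴/32 = 2.11×10^-7 m⁴; J_DE = π(0.0396)⁴/32 = 2.41×10^-7 m⁴.
θ = (T/G)·Σ L_i/J_i = (65.47/17.9×10⁹)·(0.313/2.41×10^-6 + 0.291/5.39×10^-7 + 0.361/2.11×10^-7 + 0.657/2.41×10^-7) = 0.01865 rad.

0.0187 rad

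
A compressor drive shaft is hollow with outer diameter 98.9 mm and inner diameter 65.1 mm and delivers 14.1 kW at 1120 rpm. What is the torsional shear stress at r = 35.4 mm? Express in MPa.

ω = 2π·1120/60 = 117.3 rad/s, so T = P/ω = 14.1×10³ / 117.3 = 120.2 N·m.
J = π(d_o⁴ − d_i⁴)/32 = π(0.0989⁴ − 0.0651⁴)/32 = 7.629×10^-6 m⁴.
Shear stress varies linearly with radius: τ = T·r/J = 120.2 × 0.0354 / 7.629×10^-6 = 5.578×10^5 Pa.

0.558 MPa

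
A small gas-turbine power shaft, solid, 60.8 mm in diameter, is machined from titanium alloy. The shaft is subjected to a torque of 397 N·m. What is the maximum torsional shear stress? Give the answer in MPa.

9.00 MPa

J = πd⁴/32 = π(0.0608)⁴/32 = 1.342×10^-6 m⁴.
τ_max = T·r/J = 397.0 × 0.0304 / 1.342×10^-6 = 8.996×10^6 Pa.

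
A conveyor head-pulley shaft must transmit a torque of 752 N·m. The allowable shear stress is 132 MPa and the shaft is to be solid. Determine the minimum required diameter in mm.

For a solid shaft τ_max = 16T/(πd³), so d = (16T/(π τ_allow))^(1/3) = (16·752.0/(π·1.32×10^8))^(1/3) = 0.03073 m.

30.7 mm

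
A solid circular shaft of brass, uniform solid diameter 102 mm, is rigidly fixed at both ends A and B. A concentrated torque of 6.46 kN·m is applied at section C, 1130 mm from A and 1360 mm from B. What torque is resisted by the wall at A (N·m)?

With uniform GJ and both ends fixed, compatibility θ_AC = θ_CB gives T_A·a = T_B·b, together with T_A + T_B = T₀.
T_A = T₀·b/(a+b) = 6460·1360/2490 = 3528 N·m; T_B = 2932 N·m.

3530 N·m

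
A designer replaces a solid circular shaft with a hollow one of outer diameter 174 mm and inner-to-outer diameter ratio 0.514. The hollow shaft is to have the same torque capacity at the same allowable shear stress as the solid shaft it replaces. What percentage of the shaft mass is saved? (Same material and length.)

22.8 %

Equal τ_max and T ⇒ the solid shaft needs d_s³ = d_o³(1−k⁴), so d_s = 174·(1−0.514⁴)^(1/3) = 169.9 mm.
Area ratio A_h/A_s = d_o²(1−k²)/d_s² = (1−k²)/(1−k⁴)^(2/3) = 0.7722.
Mass saving = 1 − 0.7722 = 22.8 %.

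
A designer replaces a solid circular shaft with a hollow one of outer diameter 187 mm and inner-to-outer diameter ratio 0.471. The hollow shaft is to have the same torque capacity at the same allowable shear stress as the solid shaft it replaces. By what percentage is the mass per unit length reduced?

19.5 %

Equal τ_max and T ⇒ the solid shaft needs d_s³ = d_o³(1−k⁴), so d_s = 187·(1−0.471⁴)^(1/3) = 183.9 mm.
Area ratio A_h/A_s = d_o²(1−k²)/d_s² = (1−k²)/(1−k⁴)^(2/3) = 0.8048.
Mass saving = 1 − 0.8048 = 19.5 %.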